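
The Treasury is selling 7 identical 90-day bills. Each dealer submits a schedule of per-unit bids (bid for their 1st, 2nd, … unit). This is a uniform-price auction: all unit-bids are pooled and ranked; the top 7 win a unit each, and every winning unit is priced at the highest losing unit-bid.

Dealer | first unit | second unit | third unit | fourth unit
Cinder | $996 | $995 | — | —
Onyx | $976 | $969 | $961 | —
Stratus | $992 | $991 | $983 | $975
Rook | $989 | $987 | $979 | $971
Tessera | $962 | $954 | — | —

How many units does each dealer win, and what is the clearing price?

Cinder 2, Rook 2, Stratus 3; clearing price $979

Pooled unit-bids ranked (top 7): 996 (Cinder-1), 995 (Cinder-2), 992 (Stratus-1), 991 (Stratus-2), 989 (Rook-1), 987 (Rook-2), 983 (Stratus-3)
The (k+1)-th unit-bid is $979.
Allocation: Cinder 2, Rook 2, Stratus 3.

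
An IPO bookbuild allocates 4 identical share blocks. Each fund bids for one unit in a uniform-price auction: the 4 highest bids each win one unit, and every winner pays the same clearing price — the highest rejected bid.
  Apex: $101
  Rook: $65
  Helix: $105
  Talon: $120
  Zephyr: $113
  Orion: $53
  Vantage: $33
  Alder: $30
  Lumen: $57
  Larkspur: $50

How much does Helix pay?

Helix pays $65

Ordering the bids: 120 (Talon), 113 (Zephyr), 105 (Helix), 101 (Apex), 65 (Rook), 57 (Lumen), …
The 4 highest are Talon, Zephyr, Helix, Apex.
Clearing price = highest rejected bid = $65.
Helix wins → pays $65.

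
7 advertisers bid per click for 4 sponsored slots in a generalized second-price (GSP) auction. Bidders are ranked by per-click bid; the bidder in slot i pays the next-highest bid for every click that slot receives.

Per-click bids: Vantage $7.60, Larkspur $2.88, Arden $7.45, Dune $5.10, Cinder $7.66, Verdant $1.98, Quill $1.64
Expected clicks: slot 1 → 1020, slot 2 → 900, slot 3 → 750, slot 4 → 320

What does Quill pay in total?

Quill pays $0.00

Per-click bids in order: $7.66 (Cinder) > $7.60 (Vantage) > $7.45 (Arden) > $5.10 (Dune) > $2.88 (Larkspur) > …
Quill ranks below slot 4 → no slot, pays nothing.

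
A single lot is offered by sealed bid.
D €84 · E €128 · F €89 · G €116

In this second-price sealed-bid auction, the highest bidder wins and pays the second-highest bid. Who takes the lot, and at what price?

Bids in order: 128 (E) > 116 (G) > 89 (F) > 84 (D)
E wins with the highest bid; price is set by the runner-up at €116.

E pays €116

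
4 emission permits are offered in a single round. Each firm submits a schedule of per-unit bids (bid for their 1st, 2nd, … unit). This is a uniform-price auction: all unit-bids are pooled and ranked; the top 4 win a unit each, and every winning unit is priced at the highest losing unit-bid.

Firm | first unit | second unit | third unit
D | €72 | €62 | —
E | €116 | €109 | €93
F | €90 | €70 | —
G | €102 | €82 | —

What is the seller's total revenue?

Total revenue: €360

All unit-bids, highest first — top 4: 116 (E-1), 109 (E-2), 102 (G-1), 93 (E-3)
The (k+1)-th unit-bid is €90.
Allocation: E 3, G 1. Every unit priced at €90.
Revenue = 4 × 90 = €360.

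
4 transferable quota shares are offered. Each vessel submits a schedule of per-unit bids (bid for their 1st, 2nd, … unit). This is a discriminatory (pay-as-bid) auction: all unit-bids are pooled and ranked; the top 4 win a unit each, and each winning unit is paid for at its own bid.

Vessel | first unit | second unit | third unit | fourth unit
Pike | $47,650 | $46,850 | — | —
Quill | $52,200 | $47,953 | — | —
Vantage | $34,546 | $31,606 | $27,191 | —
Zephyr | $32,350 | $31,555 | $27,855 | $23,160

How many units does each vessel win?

Pike 2, Quill 2

Merging the schedules and taking the best 4: 52,200 (Quill-1), 47,953 (Quill-2), 47,650 (Pike-1), 46,850 (Pike-2)
Next rejected bid: $34,546 (not a price — pay-as-bid).
Allocation: Pike 2, Quill 2.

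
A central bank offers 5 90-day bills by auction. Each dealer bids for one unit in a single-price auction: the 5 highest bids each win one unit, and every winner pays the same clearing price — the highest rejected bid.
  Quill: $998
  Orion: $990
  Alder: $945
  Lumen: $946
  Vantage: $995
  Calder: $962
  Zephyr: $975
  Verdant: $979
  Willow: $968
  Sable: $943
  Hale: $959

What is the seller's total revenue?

Total revenue: $4,840

Ordering the bids: 998 (Quill), 995 (Vantage), 990 (Orion), 979 (Verdant), 975 (Zephyr), 968 (Willow), 962 (Calder), …
The 5 highest are Quill, Vantage, Orion, Verdant, Zephyr.
Highest unsuccessful bid: $968 → clearing price.
Total revenue = 5 × $968 = $4,840.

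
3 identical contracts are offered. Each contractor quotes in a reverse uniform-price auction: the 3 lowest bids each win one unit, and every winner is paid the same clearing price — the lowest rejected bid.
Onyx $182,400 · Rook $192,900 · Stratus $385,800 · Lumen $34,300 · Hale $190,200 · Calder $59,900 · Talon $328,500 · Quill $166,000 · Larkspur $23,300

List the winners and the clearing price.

Bids ranked low→high: 23,300 (Larkspur), 34,300 (Lumen), 59,900 (Calder), 166,000 (Quill), 182,400 (Onyx), …
Lowest 3: Larkspur, Lumen, Calder.
Clearing price = lowest rejected bid = $166,000.

Larkspur, Lumen, Calder; each is paid $166,000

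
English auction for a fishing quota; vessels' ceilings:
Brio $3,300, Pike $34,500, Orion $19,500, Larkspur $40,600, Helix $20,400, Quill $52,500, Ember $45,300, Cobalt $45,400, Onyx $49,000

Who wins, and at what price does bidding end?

Quill wins at $49,000

Limits in order: 52,500 (Quill) > 49,000 (Onyx) > 45,400 (Cobalt) > 45,300 (Ember) > 40,600 (Larkspur) > 34,500 (Pike) > …
Once the price passes $49,000, only Quill is left; the hammer falls at Onyx's limit of $49,000.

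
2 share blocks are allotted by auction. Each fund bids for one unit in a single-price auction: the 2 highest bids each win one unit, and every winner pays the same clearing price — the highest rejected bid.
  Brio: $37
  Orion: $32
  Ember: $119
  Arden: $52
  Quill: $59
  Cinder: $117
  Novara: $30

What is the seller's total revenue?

Total revenue: $118

Sorting: 119 (Ember), 117 (Cinder), 59 (Quill), 52 (Arden), …
The 2 highest are Ember, Cinder.
Clearing price = highest rejected bid = $59.
Total revenue = 2 × $59 = $118.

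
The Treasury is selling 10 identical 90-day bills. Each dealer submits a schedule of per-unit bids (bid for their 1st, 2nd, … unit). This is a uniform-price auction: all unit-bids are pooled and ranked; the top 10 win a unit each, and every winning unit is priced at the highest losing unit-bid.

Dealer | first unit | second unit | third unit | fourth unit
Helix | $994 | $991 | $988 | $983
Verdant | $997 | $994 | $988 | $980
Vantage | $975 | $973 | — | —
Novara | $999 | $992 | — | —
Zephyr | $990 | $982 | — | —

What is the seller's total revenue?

All unit-bids, highest first — top 10: 999 (Novara-1), 997 (Verdant-1), 994 (Helix-1), 994 (Verdant-2), 992 (Novara-2), 991 (Helix-2), 990 (Zephyr-1), 988 (Helix-3), 988 (Verdant-3), 983 (Helix-4)
Highest rejected unit-bid = $982.
Allocation: Helix 4, Novara 2, Verdant 3, Zephyr 1. Every unit priced at $982.
Revenue = 10 × 982 = $9,820.

Total revenue: $9,820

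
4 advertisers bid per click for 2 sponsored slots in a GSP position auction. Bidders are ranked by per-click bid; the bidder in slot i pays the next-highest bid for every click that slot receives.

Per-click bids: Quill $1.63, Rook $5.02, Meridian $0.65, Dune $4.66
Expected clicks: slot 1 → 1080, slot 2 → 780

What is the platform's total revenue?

Total revenue: $6304.20

Sorting advertisers: $5.02 (Rook) > $4.66 (Dune) > $1.63 (Quill) > …
Slot 1: Rook pays $4.66 × 1080 = $5032.80
Slot 2: Dune pays $1.63 × 780 = $1271.40
Total = $6304.20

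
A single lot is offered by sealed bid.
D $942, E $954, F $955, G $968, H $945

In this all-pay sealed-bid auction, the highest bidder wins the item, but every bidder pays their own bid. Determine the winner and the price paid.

Sorting bids: 968 (G) > 955 (F) > 954 (E) > 945 (H) > 942 (D)
G is highest and takes the item; every bidder forfeits their bid.

G pays $968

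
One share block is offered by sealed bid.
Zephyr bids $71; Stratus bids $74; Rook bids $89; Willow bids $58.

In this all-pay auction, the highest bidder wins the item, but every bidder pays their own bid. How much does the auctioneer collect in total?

Sorting bids: 89 (Rook) > 74 (Stratus) > 71 (Zephyr) > 58 (Willow)
Every bidder forfeits their bid regardless of winning.
Revenue = 71 + 74 + 89 + 58 = $292.

Total revenue: $292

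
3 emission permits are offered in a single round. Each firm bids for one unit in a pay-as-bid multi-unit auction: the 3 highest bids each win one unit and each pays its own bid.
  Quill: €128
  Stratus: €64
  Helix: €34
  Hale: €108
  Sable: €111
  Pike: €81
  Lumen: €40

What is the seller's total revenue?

Bids ranked high→low: 128 (Quill), 111 (Sable), 108 (Hale), 81 (Pike), 64 (Stratus), …
Winners (3 units): Quill, Sable, Hale.
Total revenue = 128 + 111 + 108 = €347.

Total revenue: €347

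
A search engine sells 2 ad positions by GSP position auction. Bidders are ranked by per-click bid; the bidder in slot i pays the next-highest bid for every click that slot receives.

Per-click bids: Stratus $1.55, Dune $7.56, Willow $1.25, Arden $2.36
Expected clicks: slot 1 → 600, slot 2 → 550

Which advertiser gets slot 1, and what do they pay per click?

Ranked by bid: $7.56 (Dune) > $2.36 (Arden) > $1.55 (Stratus) > …
Slot 1 goes to the first-ranked bidder, Dune, who pays the next bid down: $2.36/click.

Dune; $2.36 per click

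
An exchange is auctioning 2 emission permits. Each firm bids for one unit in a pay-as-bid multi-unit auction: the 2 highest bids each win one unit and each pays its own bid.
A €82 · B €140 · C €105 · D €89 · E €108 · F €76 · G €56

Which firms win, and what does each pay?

Bids ranked high→low: 140 (B), 108 (E), 105 (C), 89 (D), …
Top 2: B, E.
Each winner pays its own bid: B €140, E €108.

B €140, E €108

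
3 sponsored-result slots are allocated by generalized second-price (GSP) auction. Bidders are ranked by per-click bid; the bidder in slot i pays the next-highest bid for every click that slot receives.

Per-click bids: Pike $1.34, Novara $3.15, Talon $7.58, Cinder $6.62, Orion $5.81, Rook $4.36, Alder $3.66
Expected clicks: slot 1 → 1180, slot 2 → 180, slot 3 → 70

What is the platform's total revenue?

Total revenue: $9162.60

Ranked by bid: $7.58 (Talon) > $6.62 (Cinder) > $5.81 (Orion) > $4.36 (Rook) > …
Slot 1: Talon pays $6.62 × 1180 = $7811.60
Slot 2: Cinder pays $5.81 × 180 = $1045.80
Slot 3: Orion pays $4.36 × 70 = $305.20
Total = $9162.60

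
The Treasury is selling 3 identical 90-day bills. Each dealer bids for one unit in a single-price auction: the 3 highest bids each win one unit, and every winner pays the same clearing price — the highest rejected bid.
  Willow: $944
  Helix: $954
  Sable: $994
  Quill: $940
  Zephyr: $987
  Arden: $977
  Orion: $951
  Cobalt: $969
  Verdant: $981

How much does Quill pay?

Sorting: 994 (Sable), 987 (Zephyr), 981 (Verdant), 977 (Arden), 969 (Cobalt), …
Winners (3 units): Sable, Zephyr, Verdant.
Highest unsuccessful bid: $977 → clearing price.
Quill does not win → pays $0.

Quill pays $0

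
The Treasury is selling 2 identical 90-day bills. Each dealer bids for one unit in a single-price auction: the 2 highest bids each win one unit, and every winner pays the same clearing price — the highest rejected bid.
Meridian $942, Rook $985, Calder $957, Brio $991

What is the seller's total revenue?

Total revenue: $1,914

Ordering the bids: 991 (Brio), 985 (Rook), 957 (Calder), 942 (Meridian)
Top 2: Brio, Rook.
Clearing price = highest rejected bid = $957.
Total revenue = 2 × $957 = $1,914.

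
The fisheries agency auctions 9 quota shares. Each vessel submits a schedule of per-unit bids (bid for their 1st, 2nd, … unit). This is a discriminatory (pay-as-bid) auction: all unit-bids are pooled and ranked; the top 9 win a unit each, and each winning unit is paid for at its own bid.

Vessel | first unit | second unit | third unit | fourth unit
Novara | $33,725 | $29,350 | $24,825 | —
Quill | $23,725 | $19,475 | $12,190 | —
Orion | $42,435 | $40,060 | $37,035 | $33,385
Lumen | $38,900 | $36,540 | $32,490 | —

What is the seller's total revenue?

Pooled unit-bids ranked (top 9): 42,435 (Orion-1), 40,060 (Orion-2), 38,900 (Lumen-1), 37,035 (Orion-3), 36,540 (Lumen-2), 33,725 (Novara-1), 33,385 (Orion-4), 32,490 (Lumen-3), 29,350 (Novara-2)
Next rejected bid: $24,825 (not a price — pay-as-bid).
Each winning unit pays its own bid.
Revenue = 42,435 + 40,060 + 38,900 + 37,035 + 36,540 + 33,725 + 33,385 + 32,490 + 29,350 = $323,920.

Total revenue: $323,920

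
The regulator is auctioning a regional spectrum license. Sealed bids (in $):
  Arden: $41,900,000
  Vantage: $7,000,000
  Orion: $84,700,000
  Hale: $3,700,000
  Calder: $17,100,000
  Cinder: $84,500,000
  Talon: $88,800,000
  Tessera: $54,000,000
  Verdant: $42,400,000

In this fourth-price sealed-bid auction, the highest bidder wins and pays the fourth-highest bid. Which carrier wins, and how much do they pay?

Bids in order: 88,800,000 (Talon) > 84,700,000 (Orion) > 84,500,000 (Cinder) > 54,000,000 (Tessera) > 42,400,000 (Verdant) > 41,900,000 (Arden) > …
Talon is highest; pays the fourth-highest bid, $54,000,000.

Talon pays $54,000,000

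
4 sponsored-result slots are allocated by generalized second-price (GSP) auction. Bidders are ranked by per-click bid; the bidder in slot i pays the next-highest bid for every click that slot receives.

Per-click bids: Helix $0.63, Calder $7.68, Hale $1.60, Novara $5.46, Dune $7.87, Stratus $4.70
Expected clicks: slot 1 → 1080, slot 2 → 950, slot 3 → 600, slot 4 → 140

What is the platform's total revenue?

Total revenue: $16525.40

Per-click bids in order: $7.87 (Dune) > $7.68 (Calder) > $5.46 (Novara) > $4.70 (Stratus) > $1.60 (Hale) > …
Slot 1: Dune pays $7.68 × 1080 = $8294.40
Slot 2: Calder pays $5.46 × 950 = $5187.00
Slot 3: Novara pays $4.70 × 600 = $2820.00
Slot 4: Stratus pays $1.60 × 140 = $224.00
Total = $16525.40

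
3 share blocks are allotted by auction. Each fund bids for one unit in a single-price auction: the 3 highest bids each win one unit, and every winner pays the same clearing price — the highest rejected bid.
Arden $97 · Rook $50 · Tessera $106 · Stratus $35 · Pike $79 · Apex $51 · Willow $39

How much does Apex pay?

Sorting: 106 (Tessera), 97 (Arden), 79 (Pike), 51 (Apex), 50 (Rook), …
The 3 highest are Tessera, Arden, Pike.
Clearing price = highest rejected bid = $51.
Apex does not win → pays $0.

Apex pays $0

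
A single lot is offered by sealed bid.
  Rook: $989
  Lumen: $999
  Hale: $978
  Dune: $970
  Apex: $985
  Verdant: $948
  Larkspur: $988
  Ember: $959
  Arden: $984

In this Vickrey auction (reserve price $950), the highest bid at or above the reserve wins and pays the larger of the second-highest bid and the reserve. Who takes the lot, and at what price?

Lumen pays $989

Rule: the highest bid at or above the reserve wins and pays the larger of the second-highest bid and the reserve.
Bids ranked: 999 (Lumen) > 989 (Rook) > 988 (Larkspur) > 985 (Apex) > 984 (Arden) > 978 (Hale) > …
Highest eligible bid: Lumen at $999.
max(second-highest $989, reserve $950) = $989; the reserve does not bind.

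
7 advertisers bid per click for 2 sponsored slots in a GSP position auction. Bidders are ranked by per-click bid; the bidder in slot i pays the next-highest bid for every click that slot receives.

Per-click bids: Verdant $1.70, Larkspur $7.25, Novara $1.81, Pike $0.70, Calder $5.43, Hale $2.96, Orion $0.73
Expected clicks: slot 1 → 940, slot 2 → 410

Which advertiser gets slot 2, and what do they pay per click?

Calder; $2.96 per click

Per-click bids in order: $7.25 (Larkspur) > $5.43 (Calder) > $2.96 (Hale) > …
Slot 2 goes to the second-ranked bidder, Calder, who pays the next bid down: $2.96/click.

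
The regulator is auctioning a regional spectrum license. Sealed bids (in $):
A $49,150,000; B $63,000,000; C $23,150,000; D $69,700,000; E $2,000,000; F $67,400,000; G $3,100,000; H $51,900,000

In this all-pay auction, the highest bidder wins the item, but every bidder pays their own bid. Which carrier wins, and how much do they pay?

D pays $69,700,000

Bids ranked: 69,700,000 (D) > 67,400,000 (F) > 63,000,000 (B) > 51,900,000 (H) > 49,150,000 (A) > 23,150,000 (C) > …
D is highest and takes the item; every bidder forfeits their bid.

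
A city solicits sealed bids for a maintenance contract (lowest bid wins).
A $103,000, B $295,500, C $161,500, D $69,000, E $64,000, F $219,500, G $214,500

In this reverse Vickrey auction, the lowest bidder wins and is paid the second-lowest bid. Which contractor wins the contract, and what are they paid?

E is paid $69,000

Rule: the lowest bidder wins and is paid the second-lowest bid.
Bids in order: 64,000 (E) < 69,000 (D) < 103,000 (A) < 161,500 (C) < 214,500 (G) < 219,500 (F) < …
E is lowest; is paid the second-lowest bid, $69,000.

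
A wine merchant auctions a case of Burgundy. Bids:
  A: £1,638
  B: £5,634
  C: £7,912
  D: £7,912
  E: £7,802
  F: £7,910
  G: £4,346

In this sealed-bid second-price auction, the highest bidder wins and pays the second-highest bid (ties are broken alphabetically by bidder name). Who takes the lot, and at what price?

C pays £7,912

Bids in order: 7,912 (C) > 7,912 (D) > 7,910 (F) > 7,802 (E) > 5,634 (B) > 4,346 (G) > …
C and D tie at £7,912; tie-break gives it to C.
C is highest; pays the second-highest bid, £7,912.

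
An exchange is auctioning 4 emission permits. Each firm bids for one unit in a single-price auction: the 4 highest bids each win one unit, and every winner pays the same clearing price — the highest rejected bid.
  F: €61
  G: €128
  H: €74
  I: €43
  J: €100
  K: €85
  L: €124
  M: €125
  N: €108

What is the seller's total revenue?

Total revenue: €400

Sorting: 128 (G), 125 (M), 124 (L), 108 (N), 100 (J), 85 (K), …
The 4 highest are G, M, L, N.
Highest unsuccessful bid: €100 → clearing price.
Total revenue = 4 × €100 = €400.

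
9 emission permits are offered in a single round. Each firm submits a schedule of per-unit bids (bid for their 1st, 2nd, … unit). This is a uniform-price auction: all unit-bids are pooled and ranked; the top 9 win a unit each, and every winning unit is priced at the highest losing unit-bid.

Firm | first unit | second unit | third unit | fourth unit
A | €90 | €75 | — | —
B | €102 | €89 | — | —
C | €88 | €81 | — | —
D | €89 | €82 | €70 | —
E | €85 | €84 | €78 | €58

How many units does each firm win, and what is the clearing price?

A 1, B 2, C 2, D 2, E 2; clearing price €78

All unit-bids, highest first — top 9: 102 (B-1), 90 (A-1), 89 (B-2), 89 (D-1), 88 (C-1), 85 (E-1), 84 (E-2), 82 (D-2), 81 (C-2)
The (k+1)-th unit-bid is €78.
Allocation: A 1, B 2, C 2, D 2, E 2.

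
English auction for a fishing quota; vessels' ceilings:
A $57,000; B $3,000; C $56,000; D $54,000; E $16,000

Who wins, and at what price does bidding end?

Limits ranked: 57,000 (A) > 56,000 (C) > 54,000 (D) > 16,000 (E) > 3,000 (B)
Bidding ends when C exits at $56,000; A takes it.

A wins at $56,000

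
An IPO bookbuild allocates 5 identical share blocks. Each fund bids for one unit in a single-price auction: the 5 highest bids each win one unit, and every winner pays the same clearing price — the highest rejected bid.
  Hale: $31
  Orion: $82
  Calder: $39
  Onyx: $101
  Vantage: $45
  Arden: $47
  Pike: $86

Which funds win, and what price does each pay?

Sorting: 101 (Onyx), 86 (Pike), 82 (Orion), 47 (Arden), 45 (Vantage), 39 (Calder), 31 (Hale)
Winners (5 units): Onyx, Pike, Orion, Arden, Vantage.
Highest unsuccessful bid: $39 → clearing price.

Onyx, Pike, Orion, Arden, Vantage; each pays $39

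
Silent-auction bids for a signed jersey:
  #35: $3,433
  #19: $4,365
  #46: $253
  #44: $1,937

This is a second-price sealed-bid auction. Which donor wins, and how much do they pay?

#19 pays $3,433

Bids in order: 4,365 (#19) > 3,433 (#35) > 1,937 (#44) > 253 (#46)
#19 wins with the highest bid; price is set by the runner-up at $3,433.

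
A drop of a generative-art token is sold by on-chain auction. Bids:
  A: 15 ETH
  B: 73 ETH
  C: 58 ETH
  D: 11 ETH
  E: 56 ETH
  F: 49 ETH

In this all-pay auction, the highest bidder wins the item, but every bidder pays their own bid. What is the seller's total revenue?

Sorting bids: 73 (B) > 58 (C) > 56 (E) > 49 (F) > 15 (A) > 11 (D)
B wins with the top bid; all bids are sunk regardless.
Every bidder forfeits their bid regardless of winning.
Revenue = 15 + 73 + 58 + 11 + 56 + 49 = 262 ETH.

Total revenue: 262 ETH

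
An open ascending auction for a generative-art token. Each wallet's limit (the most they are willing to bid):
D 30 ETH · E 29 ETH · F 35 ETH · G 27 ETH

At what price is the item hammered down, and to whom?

Limits in order: 35 (F) > 30 (D) > 29 (E) > 27 (G)
Once the price passes 30 ETH, only F is left; the hammer falls at D's limit of 30 ETH.

F wins at 30 ETH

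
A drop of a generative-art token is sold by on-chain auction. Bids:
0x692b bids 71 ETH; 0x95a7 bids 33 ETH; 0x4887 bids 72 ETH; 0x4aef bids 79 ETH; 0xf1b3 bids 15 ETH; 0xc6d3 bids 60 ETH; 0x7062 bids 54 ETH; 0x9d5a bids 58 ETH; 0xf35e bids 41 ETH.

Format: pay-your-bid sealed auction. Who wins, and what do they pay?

Pay-your-bid sealed auction: the highest bidder wins and pays their own bid.
Sorting bids: 79 (0x4aef) > 72 (0x4887) > 71 (0x692b) > 60 (0xc6d3) > 58 (0x9d5a) > 54 (0x7062) > …
0x4aef has the highest bid and pays exactly that: 79 ETH.

0x4aef pays 79 ETH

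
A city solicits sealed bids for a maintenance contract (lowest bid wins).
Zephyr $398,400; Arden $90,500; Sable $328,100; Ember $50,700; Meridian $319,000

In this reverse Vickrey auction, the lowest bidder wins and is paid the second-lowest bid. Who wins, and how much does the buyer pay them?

Ember is paid $90,500

Bids in order: 50,700 (Ember) < 90,500 (Arden) < 319,000 (Meridian) < 328,100 (Sable) < 398,400 (Zephyr)
Ember is lowest; is paid the second-lowest bid, $90,500.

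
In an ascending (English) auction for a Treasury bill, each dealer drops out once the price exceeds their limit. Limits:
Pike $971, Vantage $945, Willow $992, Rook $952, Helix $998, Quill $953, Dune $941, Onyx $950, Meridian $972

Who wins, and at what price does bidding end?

Limits ranked: 998 (Helix) > 992 (Willow) > 972 (Meridian) > 971 (Pike) > 953 (Quill) > 952 (Rook) > …
Bidding ends when Willow exits at $992; Helix takes it.

Helix wins at $992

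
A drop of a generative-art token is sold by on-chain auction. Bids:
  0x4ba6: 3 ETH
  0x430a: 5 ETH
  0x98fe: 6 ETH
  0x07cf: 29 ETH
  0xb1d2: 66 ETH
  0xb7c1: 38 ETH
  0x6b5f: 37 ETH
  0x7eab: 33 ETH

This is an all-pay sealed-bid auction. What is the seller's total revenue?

Total revenue: 217 ETH

Bids in order: 66 (0xb1d2) > 38 (0xb7c1) > 37 (0x6b5f) > 33 (0x7eab) > 29 (0x07cf) > 6 (0x98fe) > …
0xb1d2 wins with the top bid; all bids are sunk regardless.
Every bidder forfeits their bid regardless of winning.
Revenue = 3 + 5 + 6 + 29 + 66 + 38 + 37 + 33 = 217 ETH.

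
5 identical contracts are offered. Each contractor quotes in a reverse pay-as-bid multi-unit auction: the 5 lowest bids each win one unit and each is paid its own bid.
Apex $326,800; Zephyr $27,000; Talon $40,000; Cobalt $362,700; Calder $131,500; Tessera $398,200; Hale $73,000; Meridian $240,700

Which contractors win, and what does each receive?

Sorting: 27,000 (Zephyr), 40,000 (Talon), 73,000 (Hale), 131,500 (Calder), 240,700 (Meridian), 326,800 (Apex), 362,700 (Cobalt), …
Lowest 5: Zephyr, Talon, Hale, Calder, Meridian.
Each winner is paid its own bid: Zephyr $27,000, Talon $40,000, Hale $73,000, Calder $131,500, Meridian $240,700.

Zephyr $27,000, Talon $40,000, Hale $73,000, Calder $131,500, Meridian $240,700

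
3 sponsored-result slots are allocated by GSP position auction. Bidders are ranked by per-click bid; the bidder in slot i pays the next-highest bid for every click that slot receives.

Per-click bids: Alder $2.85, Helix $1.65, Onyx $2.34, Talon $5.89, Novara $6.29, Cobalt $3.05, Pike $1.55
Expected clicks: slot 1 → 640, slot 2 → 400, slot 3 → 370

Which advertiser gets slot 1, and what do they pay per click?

Sorting advertisers: $6.29 (Novara) > $5.89 (Talon) > $3.05 (Cobalt) > $2.85 (Alder) > …
Slot 1 goes to the first-ranked bidder, Novara, who pays the next bid down: $5.89/click.

Novara; $5.89 per click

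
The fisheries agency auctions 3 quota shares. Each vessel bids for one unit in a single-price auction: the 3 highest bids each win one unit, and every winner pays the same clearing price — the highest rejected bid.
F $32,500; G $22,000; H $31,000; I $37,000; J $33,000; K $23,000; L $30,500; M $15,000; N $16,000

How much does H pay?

H pays $0

Bids ranked high→low: 37,000 (I), 33,000 (J), 32,500 (F), 31,000 (H), 30,500 (L), …
The 3 highest are I, J, F.
First losing bid is H's $31,000, which sets the uniform price.
H does not win → pays $0.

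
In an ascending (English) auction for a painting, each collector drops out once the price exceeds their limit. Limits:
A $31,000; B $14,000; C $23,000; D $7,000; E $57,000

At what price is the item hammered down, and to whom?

E wins at $31,000

Rule: the price rises until one bidder remains; the winner pays the price at which the last rival dropped out.
Limits ranked: 57,000 (E) > 31,000 (A) > 23,000 (C) > 14,000 (B) > 7,000 (D)
Bidding ends when A exits at $31,000; E takes it.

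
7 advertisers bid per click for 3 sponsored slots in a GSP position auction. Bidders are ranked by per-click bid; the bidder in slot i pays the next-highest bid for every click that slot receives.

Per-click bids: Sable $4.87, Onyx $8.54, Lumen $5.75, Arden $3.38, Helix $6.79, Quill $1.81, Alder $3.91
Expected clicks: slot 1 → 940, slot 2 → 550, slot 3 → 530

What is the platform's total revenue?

Sorting advertisers: $8.54 (Onyx) > $6.79 (Helix) > $5.75 (Lumen) > $4.87 (Sable) > …
Slot 1: Onyx pays $6.79 × 940 = $6382.60
Slot 2: Helix pays $5.75 × 550 = $3162.50
Slot 3: Lumen pays $4.87 × 530 = $2581.10
Total = $12126.20

Total revenue: $12126.20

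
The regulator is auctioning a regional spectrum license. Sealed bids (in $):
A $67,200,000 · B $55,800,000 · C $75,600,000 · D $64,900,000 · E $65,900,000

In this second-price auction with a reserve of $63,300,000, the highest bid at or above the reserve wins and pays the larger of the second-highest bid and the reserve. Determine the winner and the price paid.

Rule: the highest bid at or above the reserve wins and pays the larger of the second-highest bid and the reserve.
Sorting bids: 75,600,000 (C) > 67,200,000 (A) > 65,900,000 (E) > 64,900,000 (D) > 55,800,000 (B)
C has the top bid at or above the reserve ($75,600,000).
max(second-highest $67,200,000, reserve $63,300,000) = $67,200,000; the reserve does not bind.

C pays $67,200,000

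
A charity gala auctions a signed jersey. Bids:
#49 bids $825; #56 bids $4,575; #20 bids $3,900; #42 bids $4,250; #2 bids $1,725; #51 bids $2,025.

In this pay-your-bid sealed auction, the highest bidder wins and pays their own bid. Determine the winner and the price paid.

#56 pays $4,575

Pay-your-bid sealed auction: the highest bidder wins and pays their own bid.
Bids ranked: 4,575 (#56) > 4,250 (#42) > 3,900 (#20) > 2,025 (#51) > 1,725 (#2) > 825 (#49)
#56 is highest → pays own bid, $4,575.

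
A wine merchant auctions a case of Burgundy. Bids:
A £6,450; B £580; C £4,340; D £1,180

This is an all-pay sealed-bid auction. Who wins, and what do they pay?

Bids in order: 6,450 (A) > 4,340 (C) > 1,180 (D) > 580 (B)
A wins with the top bid; all bids are sunk regardless.

A pays £6,450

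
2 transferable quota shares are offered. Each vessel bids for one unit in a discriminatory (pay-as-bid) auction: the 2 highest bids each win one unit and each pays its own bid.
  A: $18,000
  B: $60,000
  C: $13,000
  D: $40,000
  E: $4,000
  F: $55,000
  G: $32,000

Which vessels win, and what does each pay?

B $60,000, F $55,000

Bids ranked high→low: 60,000 (B), 55,000 (F), 40,000 (D), 32,000 (G), …
Top 2: B, F.
Each winner pays its own bid: B $60,000, F $55,000.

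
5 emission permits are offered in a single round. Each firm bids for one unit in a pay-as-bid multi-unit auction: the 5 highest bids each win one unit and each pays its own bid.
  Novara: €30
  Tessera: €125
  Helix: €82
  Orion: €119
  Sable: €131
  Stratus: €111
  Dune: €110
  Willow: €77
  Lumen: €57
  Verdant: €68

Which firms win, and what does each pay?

Bids ranked high→low: 131 (Sable), 125 (Tessera), 119 (Orion), 111 (Stratus), 110 (Dune), 82 (Helix), 77 (Willow), …
Top 5: Sable, Tessera, Orion, Stratus, Dune.
Each winner pays its own bid: Sable €131, Tessera €125, Orion €119, Stratus €111, Dune €110.

Sable €131, Tessera €125, Orion €119, Stratus €111, Dune €110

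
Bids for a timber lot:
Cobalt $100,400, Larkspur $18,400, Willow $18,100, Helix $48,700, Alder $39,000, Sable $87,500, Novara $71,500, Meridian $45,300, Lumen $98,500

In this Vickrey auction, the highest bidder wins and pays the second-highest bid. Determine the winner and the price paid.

Vickrey auction: the highest bidder wins and pays the second-highest bid.
Bids in order: 100,400 (Cobalt) > 98,500 (Lumen) > 87,500 (Sable) > 71,500 (Novara) > 48,700 (Helix) > 45,300 (Meridian) > …
Cobalt wins with the highest bid; price is set by the runner-up at $98,500.

Cobalt pays $98,500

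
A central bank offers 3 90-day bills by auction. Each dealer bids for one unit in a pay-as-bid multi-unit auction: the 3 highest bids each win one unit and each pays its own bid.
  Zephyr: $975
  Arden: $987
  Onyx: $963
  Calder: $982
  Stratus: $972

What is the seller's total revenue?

Total revenue: $2,944

Ordering the bids: 987 (Arden), 982 (Calder), 975 (Zephyr), 972 (Stratus), 963 (Onyx)
The 3 highest are Arden, Calder, Zephyr.
Total revenue = 987 + 982 + 975 = $2,944.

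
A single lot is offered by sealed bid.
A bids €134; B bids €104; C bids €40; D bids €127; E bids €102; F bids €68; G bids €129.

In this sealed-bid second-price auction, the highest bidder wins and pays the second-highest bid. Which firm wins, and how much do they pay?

A pays €129

Rule: the highest bidder wins and pays the second-highest bid.
Bids ranked: 134 (A) > 129 (G) > 127 (D) > 104 (B) > 102 (E) > 68 (F) > …
A is highest; pays the second-highest bid, €129.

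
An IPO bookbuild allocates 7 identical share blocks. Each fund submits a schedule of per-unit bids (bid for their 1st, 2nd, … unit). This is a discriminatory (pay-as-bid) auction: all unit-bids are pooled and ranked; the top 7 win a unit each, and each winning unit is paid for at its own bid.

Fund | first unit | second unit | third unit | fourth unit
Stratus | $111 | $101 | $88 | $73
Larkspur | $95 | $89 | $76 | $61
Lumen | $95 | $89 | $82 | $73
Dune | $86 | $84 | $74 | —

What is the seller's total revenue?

Total revenue: $668

All unit-bids, highest first — top 7: 111 (Stratus-1), 101 (Stratus-2), 95 (Larkspur-1), 95 (Lumen-1), 89 (Larkspur-2), 89 (Lumen-2), 88 (Stratus-3)
Next rejected bid: $86 (not a price — pay-as-bid).
Each winning unit pays its own bid.
Revenue = 111 + 101 + 95 + 95 + 89 + 89 + 88 = $668.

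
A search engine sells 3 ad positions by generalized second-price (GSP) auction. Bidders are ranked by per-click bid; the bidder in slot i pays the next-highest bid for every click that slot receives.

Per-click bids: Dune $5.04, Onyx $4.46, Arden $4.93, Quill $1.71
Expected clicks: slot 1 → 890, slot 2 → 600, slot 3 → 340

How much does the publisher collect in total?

Total revenue: $7645.10

Ranked by bid: $5.04 (Dune) > $4.93 (Arden) > $4.46 (Onyx) > $1.71 (Quill)
Slot 1: Dune pays $4.93 × 890 = $4387.70
Slot 2: Arden pays $4.46 × 600 = $2676.00
Slot 3: Onyx pays $1.71 × 340 = $581.40
Total = $7645.10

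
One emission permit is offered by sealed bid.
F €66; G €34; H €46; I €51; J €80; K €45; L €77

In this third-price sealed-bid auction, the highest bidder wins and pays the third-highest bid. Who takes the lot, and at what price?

Bids in order: 80 (J) > 77 (L) > 66 (F) > 51 (I) > 46 (H) > 45 (K) > …
J wins; payment is bid #3 in the ranking = €66.

J pays €66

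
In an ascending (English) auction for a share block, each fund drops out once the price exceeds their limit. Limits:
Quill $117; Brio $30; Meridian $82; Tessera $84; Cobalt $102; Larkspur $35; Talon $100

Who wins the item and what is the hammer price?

Quill wins at $102

Sorting limits: 117 (Quill) > 102 (Cobalt) > 100 (Talon) > 84 (Tessera) > 82 (Meridian) > 35 (Larkspur) > …
Once the price passes $102, only Quill is left; the hammer falls at Cobalt's limit of $102.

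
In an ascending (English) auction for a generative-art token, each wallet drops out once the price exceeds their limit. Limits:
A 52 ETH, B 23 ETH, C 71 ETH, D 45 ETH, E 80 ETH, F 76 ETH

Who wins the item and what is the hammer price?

E wins at 76 ETH

Limits ranked: 80 (E) > 76 (F) > 71 (C) > 52 (A) > 45 (D) > 23 (B)
Once the price passes 76 ETH, only E is left; the hammer falls at F's limit of 76 ETH.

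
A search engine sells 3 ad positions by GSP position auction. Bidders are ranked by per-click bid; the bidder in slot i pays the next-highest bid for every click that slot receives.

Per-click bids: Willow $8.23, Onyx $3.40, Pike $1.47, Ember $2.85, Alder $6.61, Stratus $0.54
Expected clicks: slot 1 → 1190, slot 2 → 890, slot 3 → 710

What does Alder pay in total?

Alder pays $3026.00

Sorting advertisers: $8.23 (Willow) > $6.61 (Alder) > $3.40 (Onyx) > $2.85 (Ember) > …
Alder holds slot 2 → pays next bid $3.40 × 890 clicks = $3026.00.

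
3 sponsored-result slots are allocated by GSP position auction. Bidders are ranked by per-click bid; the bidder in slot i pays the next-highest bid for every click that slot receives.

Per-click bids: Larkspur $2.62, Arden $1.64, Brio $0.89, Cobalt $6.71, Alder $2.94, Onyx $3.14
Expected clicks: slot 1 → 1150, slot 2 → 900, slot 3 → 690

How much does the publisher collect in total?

Total revenue: $8064.80

Ranked by bid: $6.71 (Cobalt) > $3.14 (Onyx) > $2.94 (Alder) > $2.62 (Larkspur) > …
Slot 1: Cobalt pays $3.14 × 1150 = $3611.00
Slot 2: Onyx pays $2.94 × 900 = $2646.00
Slot 3: Alder pays $2.62 × 690 = $1807.80
Total = $8064.80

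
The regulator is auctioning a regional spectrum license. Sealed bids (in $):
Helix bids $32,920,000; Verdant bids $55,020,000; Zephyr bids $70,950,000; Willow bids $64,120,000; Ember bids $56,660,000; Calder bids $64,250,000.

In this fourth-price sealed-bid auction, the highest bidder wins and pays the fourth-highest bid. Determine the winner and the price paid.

Zephyr pays $56,660,000

Bids in order: 70,950,000 (Zephyr) > 64,250,000 (Calder) > 64,120,000 (Willow) > 56,660,000 (Ember) > 55,020,000 (Verdant) > 32,920,000 (Helix)
Zephyr is highest; pays the fourth-highest bid, $56,660,000.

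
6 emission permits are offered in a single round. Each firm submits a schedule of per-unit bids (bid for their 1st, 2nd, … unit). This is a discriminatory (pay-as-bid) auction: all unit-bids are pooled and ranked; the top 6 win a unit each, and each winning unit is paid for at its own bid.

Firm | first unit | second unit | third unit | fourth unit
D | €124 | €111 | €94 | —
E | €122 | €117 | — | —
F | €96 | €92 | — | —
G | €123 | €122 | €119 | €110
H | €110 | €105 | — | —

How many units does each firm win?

D 1, E 2, G 3

All unit-bids, highest first — top 6: 124 (D-1), 123 (G-1), 122 (E-1), 122 (G-2), 119 (G-3), 117 (E-2)
Next rejected bid: €111 (not a price — pay-as-bid).
Allocation: D 1, E 2, G 3.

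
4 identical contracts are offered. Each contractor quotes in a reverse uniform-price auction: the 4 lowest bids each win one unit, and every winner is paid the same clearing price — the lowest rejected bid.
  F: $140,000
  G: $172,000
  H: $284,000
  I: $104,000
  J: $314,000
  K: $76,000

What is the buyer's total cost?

Total cost: $1,136,000

Sorting: 76,000 (K), 104,000 (I), 140,000 (F), 172,000 (G), 284,000 (H), 314,000 (J)
The 4 lowest are K, I, F, G.
Clearing price = lowest rejected bid = $284,000.
Total cost = 4 × $284,000 = $1,136,000.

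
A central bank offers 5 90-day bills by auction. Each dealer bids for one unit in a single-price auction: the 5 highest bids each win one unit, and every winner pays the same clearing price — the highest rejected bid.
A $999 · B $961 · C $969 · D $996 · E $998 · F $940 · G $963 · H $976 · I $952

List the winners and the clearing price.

A, E, D, H, C; each pays $963

Sorting: 999 (A), 998 (E), 996 (D), 976 (H), 969 (C), 963 (G), 961 (B), …
The 5 highest are A, E, D, H, C.
Highest unsuccessful bid: $963 → clearing price.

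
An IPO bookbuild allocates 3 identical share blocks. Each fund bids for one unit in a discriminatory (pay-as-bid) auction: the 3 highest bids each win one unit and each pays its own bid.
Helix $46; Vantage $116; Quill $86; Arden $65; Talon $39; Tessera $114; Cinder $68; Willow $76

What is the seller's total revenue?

Bids ranked high→low: 116 (Vantage), 114 (Tessera), 86 (Quill), 76 (Willow), 68 (Cinder), …
The 3 highest are Vantage, Tessera, Quill.
Total revenue = 116 + 114 + 86 = $316.

Total revenue: $316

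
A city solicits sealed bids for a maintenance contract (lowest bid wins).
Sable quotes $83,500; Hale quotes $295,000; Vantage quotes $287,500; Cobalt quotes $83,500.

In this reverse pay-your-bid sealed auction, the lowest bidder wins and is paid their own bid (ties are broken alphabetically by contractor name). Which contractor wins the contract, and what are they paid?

Rule: the lowest bidder wins and is paid their own bid.
Sorting bids: 83,500 (Cobalt) < 83,500 (Sable) < 287,500 (Vantage) < 295,000 (Hale)
Cobalt and Sable tie at $83,500; tie-break gives it to Cobalt.
First-price: Cobalt is paid what they bid, $83,500.

Cobalt is paid $83,500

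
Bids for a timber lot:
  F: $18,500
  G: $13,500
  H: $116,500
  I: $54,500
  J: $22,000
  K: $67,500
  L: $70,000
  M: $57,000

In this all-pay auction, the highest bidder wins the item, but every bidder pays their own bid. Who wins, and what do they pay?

H pays $116,500

Bids ranked: 116,500 (H) > 70,000 (L) > 67,500 (K) > 57,000 (M) > 54,500 (I) > 22,000 (J) > …
H wins with the top bid; all bids are sunk regardless.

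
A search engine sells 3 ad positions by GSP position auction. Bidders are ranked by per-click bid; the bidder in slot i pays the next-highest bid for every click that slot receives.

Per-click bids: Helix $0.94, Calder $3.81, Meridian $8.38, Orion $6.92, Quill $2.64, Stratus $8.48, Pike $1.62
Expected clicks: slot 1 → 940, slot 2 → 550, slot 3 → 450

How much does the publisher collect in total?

Total revenue: $13397.70

Sorting advertisers: $8.48 (Stratus) > $8.38 (Meridian) > $6.92 (Orion) > $3.81 (Calder) > …
Slot 1: Stratus pays $8.38 × 940 = $7877.20
Slot 2: Meridian pays $6.92 × 550 = $3806.00
Slot 3: Orion pays $3.81 × 450 = $1714.50
Total = $13397.70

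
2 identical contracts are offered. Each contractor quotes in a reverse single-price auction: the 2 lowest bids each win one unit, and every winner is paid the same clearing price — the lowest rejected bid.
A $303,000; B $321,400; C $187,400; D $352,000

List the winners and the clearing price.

C, A; each is paid $321,400

Bids ranked low→high: 187,400 (C), 303,000 (A), 321,400 (B), 352,000 (D)
Lowest 2: C, A.
Lowest unsuccessful bid: $321,400 → clearing price.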